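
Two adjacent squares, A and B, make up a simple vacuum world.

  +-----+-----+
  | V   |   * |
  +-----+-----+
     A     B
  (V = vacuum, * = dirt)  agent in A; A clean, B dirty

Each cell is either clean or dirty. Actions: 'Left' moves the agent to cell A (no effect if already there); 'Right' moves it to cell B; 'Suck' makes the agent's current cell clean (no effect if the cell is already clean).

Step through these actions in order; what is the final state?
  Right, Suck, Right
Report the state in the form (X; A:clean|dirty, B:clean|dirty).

(B; A:clean, B:clean)

1) do Right; now (B; A:clean, B:dirty)
2) do Suck; now (B; A:clean, B:clean)
3) do Right; now (B; A:clean, B:clean)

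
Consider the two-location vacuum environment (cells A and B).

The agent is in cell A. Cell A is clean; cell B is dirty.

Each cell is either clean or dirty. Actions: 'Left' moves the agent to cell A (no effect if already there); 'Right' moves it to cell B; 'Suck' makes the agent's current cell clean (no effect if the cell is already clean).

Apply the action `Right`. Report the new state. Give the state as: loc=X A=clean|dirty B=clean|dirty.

start: loc=A A=clean B=dirty
1) do Right; now loc=B A=clean B=dirty

loc=B A=clean B=dirty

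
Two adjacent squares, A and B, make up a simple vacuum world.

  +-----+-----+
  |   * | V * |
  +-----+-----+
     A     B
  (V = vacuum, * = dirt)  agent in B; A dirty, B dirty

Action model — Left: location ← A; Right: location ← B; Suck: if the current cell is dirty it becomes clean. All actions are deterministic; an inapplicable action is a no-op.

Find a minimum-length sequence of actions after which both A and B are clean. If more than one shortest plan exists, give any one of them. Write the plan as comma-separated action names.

1. Suck → <B|dirty|clean>
2. Left → <A|dirty|clean>
3. Suck → <A|clean|clean>
min 3: Suck B + move + Suck A

Suck, Left, Suck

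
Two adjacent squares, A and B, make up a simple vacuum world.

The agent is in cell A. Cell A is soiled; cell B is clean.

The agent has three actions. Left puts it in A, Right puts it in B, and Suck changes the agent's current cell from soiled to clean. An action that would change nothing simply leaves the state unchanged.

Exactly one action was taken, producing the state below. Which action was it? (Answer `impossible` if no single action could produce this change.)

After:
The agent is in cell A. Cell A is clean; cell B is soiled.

impossible

try  Left: in A — A soiled, B clean
try Right: in B — A soiled, B clean
try  Suck: in A — A clean, B clean
no single action produces the after-state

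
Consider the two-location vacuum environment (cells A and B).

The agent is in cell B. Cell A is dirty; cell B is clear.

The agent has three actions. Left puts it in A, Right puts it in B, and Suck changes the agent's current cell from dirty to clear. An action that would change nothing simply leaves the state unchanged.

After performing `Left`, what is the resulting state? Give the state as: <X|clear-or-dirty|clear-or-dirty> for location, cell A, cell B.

<A|dirty|clear>

start: <B|dirty|clear>
[1] after Left: <A|dirty|clear>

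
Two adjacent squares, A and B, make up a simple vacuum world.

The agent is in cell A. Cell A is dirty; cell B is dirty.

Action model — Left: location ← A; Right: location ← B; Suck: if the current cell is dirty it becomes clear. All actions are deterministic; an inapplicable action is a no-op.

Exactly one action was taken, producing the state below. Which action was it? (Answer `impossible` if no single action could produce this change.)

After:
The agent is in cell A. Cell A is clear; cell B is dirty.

try  Left: <A|dirty|dirty>
try Right: <B|dirty|dirty>
try  Suck: <A|clear|dirty>  ← match

Suck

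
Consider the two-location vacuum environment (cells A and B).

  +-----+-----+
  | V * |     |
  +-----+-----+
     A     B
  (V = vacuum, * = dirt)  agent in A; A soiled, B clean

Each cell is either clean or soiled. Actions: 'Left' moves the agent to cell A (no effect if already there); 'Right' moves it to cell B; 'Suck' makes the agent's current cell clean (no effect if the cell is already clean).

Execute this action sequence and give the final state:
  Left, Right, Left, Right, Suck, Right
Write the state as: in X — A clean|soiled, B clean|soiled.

1) do Left; now in A — A soiled, B clean
2) do Right; now in B — A soiled, B clean
3) do Left; now in A — A soiled, B clean
4) do Right; now in B — A soiled, B clean
5) do Suck; now in B — A soiled, B clean
6) do Right; now in B — A soiled, B clean

in B — A soiled, B clean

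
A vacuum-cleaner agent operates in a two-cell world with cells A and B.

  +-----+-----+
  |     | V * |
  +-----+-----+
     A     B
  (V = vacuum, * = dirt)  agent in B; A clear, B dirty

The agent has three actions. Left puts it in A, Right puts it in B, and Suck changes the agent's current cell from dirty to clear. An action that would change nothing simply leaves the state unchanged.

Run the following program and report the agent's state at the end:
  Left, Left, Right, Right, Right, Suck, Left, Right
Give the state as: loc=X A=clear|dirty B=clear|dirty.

1. Left → loc=A A=clear B=dirty
2. Left → loc=A A=clear B=dirty
3. Right → loc=B A=clear B=dirty
4. Right → loc=B A=clear B=dirty
5. Right → loc=B A=clear B=dirty
6. Suck → loc=B A=clear B=clear
7. Left → loc=A A=clear B=clear
8. Right → loc=B A=clear B=clear

loc=B A=clear B=clear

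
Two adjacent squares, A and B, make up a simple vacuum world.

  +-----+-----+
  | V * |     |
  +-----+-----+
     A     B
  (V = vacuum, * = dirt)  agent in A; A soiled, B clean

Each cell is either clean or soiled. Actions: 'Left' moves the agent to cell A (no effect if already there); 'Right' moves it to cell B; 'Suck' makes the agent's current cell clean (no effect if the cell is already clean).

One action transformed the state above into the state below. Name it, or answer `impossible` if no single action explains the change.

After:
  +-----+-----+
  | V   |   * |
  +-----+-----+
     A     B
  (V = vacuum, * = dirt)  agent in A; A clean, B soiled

try  Left: <A|soiled|clean>
try Right: <B|soiled|clean>
try  Suck: <A|clean|clean>
no single action produces the after-state

impossible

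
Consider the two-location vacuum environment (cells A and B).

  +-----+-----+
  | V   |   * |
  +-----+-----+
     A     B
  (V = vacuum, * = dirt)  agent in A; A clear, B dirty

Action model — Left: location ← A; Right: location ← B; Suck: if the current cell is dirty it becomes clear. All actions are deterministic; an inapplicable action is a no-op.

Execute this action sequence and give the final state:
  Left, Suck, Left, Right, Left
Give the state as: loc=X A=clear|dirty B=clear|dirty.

loc=A A=clear B=dirty

step 1/5 (Left): loc=A A=clear B=dirty
step 2/5 (Suck): loc=A A=clear B=dirty
step 3/5 (Left): loc=A A=clear B=dirty
step 4/5 (Right): loc=B A=clear B=dirty
step 5/5 (Left): loc=A A=clear B=dirty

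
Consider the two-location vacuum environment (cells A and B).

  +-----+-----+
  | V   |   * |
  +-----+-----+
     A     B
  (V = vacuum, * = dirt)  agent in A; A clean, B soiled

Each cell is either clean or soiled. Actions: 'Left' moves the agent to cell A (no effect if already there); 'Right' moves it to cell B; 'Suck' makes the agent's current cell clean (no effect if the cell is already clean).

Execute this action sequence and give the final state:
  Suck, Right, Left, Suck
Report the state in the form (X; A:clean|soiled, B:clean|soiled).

Suck (#1): (A; A:clean, B:soiled)
Right (#2): (B; A:clean, B:soiled)
Left (#3): (A; A:clean, B:soiled)
Suck (#4): (A; A:clean, B:soiled)

(A; A:clean, B:soiled)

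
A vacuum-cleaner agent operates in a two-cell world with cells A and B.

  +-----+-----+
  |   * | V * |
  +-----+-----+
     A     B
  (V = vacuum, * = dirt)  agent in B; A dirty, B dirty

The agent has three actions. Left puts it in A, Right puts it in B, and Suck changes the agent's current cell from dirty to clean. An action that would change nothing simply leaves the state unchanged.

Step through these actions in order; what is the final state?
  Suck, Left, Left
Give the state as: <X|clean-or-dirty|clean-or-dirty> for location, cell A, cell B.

<A|dirty|clean>

t=1 Suck ⇒ <B|dirty|clean>
t=2 Left ⇒ <A|dirty|clean>
t=3 Left ⇒ <A|dirty|clean>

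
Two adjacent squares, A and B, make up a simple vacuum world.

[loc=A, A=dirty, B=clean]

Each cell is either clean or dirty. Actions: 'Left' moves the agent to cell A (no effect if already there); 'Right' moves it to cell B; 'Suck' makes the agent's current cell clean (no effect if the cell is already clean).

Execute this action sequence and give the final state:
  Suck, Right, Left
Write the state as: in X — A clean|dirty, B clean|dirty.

step 1/3 (Suck): in A — A clean, B clean
step 2/3 (Right): in B — A clean, B clean
step 3/3 (Left): in A — A clean, B clean

in A — A clean, B clean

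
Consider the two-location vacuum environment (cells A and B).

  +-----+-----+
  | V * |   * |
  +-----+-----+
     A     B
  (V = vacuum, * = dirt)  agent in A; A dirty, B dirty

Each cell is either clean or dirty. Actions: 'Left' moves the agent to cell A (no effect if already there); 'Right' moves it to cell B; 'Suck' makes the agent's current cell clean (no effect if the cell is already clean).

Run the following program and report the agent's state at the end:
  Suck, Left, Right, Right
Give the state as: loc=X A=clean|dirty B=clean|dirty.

loc=B A=clean B=dirty

step 1/4 (Suck): loc=A A=clean B=dirty
step 2/4 (Left): loc=A A=clean B=dirty
step 3/4 (Right): loc=B A=clean B=dirty
step 4/4 (Right): loc=B A=clean B=dirty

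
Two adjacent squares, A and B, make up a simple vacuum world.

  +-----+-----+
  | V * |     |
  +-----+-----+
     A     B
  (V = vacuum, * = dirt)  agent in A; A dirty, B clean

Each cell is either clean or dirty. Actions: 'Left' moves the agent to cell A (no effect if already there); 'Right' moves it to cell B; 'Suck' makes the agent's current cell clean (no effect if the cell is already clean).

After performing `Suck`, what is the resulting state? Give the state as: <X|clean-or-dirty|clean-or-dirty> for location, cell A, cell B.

start: <A|dirty|clean>
step 1/1 (Suck): <A|clean|clean>

<A|clean|clean>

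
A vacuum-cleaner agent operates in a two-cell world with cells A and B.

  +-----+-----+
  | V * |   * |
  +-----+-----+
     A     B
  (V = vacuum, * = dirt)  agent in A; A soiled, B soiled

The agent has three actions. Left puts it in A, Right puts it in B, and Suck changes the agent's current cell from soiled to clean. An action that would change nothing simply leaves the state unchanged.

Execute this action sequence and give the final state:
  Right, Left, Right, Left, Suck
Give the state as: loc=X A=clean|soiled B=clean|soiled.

[1] after Right: loc=B A=soiled B=soiled
[2] after Left: loc=A A=soiled B=soiled
[3] after Right: loc=B A=soiled B=soiled
[4] after Left: loc=A A=soiled B=soiled
[5] after Suck: loc=A A=clean B=soiled

loc=A A=clean B=soiled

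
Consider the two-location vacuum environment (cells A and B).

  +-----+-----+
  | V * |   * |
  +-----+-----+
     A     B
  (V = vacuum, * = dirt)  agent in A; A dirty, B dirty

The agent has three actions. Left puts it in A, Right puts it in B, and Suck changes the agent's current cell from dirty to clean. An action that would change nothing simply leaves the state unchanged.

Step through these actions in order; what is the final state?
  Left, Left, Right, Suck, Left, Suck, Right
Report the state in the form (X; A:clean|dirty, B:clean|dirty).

(B; A:clean, B:clean)

[1] after Left: (A; A:dirty, B:dirty)
[2] after Left: (A; A:dirty, B:dirty)
[3] after Right: (B; A:dirty, B:dirty)
[4] after Suck: (B; A:dirty, B:clean)
[5] after Left: (A; A:dirty, B:clean)
[6] after Suck: (A; A:clean, B:clean)
[7] after Right: (B; A:clean, B:clean)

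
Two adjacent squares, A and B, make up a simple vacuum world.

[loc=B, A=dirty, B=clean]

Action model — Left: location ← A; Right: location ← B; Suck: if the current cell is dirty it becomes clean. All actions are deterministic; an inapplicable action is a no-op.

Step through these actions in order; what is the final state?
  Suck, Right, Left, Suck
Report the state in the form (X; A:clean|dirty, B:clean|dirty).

(A; A:clean, B:clean)

1) do Suck; now (B; A:dirty, B:clean)
2) do Right; now (B; A:dirty, B:clean)
3) do Left; now (A; A:dirty, B:clean)
4) do Suck; now (A; A:clean, B:clean)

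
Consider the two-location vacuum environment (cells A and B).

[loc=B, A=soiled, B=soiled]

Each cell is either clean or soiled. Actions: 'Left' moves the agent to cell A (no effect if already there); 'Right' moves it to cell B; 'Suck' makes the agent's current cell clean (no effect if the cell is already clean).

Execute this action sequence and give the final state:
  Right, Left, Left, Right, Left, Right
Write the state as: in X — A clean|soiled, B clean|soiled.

step 1/6 (Right): in B — A soiled, B soiled
step 2/6 (Left): in A — A soiled, B soiled
step 3/6 (Left): in A — A soiled, B soiled
step 4/6 (Right): in B — A soiled, B soiled
step 5/6 (Left): in A — A soiled, B soiled
step 6/6 (Right): in B — A soiled, B soiled

in B — A soiled, B soiled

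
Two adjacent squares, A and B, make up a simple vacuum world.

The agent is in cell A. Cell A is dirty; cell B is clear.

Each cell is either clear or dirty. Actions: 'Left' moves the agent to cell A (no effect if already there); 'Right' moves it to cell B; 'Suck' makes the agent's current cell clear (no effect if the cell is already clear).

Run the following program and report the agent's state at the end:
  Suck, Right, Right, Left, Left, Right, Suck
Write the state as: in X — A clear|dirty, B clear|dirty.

in B — A clear, B clear

1) do Suck; now in A — A clear, B clear
2) do Right; now in B — A clear, B clear
3) do Right; now in B — A clear, B clear
4) do Left; now in A — A clear, B clear
5) do Left; now in A — A clear, B clear
6) do Right; now in B — A clear, B clear
7) do Suck; now in B — A clear, B clear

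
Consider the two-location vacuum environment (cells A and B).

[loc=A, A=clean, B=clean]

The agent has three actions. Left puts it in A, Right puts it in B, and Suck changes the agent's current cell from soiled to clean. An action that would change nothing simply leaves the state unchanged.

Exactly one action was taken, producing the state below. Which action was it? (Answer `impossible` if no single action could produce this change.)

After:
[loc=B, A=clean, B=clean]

Right

try  Left: <A|clean|clean>
try Right: <B|clean|clean>  ← match
try  Suck: <A|clean|clean>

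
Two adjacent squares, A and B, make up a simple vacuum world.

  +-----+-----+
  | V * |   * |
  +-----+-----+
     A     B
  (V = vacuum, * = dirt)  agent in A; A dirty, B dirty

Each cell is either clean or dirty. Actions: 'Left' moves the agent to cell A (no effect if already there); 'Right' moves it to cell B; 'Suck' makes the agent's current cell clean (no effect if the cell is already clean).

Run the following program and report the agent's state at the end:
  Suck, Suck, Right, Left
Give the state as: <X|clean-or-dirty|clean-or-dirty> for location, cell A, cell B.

<A|clean|dirty>

step 1/4 (Suck): <A|clean|dirty>
step 2/4 (Suck): <A|clean|dirty>
step 3/4 (Right): <B|clean|dirty>
step 4/4 (Left): <A|clean|dirty>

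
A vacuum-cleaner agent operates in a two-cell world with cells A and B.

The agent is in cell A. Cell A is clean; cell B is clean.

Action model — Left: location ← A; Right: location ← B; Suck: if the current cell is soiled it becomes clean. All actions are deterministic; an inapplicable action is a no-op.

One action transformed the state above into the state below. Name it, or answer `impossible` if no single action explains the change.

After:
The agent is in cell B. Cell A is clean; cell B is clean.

Right

try  Left: in A — A clean, B clean
try Right: in B — A clean, B clean  ← match
try  Suck: in A — A clean, B clean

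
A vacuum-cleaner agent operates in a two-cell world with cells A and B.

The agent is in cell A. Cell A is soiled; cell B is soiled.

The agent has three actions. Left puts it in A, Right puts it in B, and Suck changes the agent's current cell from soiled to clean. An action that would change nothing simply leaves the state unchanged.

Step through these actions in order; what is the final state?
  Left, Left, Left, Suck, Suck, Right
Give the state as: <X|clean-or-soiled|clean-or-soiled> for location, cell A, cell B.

<B|clean|soiled>

step 1/6 (Left): <A|soiled|soiled>
step 2/6 (Left): <A|soiled|soiled>
step 3/6 (Left): <A|soiled|soiled>
step 4/6 (Suck): <A|clean|soiled>
step 5/6 (Suck): <A|clean|soiled>
step 6/6 (Right): <B|clean|soiled>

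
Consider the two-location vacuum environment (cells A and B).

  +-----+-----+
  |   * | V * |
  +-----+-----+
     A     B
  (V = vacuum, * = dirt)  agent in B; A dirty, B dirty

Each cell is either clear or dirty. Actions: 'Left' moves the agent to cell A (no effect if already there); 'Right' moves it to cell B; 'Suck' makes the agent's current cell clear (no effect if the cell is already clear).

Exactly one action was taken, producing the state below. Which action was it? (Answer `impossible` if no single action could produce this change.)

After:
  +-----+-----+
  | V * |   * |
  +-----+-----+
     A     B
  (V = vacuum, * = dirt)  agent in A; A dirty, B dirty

try  Left: (A; A:dirty, B:dirty)  ← match
try Right: (B; A:dirty, B:dirty)
try  Suck: (B; A:dirty, B:clear)

Left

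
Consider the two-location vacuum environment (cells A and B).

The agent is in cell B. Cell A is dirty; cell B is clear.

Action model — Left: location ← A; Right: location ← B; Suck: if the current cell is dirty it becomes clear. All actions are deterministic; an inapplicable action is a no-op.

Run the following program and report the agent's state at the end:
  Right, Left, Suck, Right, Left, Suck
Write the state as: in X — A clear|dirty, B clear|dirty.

in A — A clear, B clear

step 1/6 (Right): in B — A dirty, B clear
step 2/6 (Left): in A — A dirty, B clear
step 3/6 (Suck): in A — A clear, B clear
step 4/6 (Right): in B — A clear, B clear
step 5/6 (Left): in A — A clear, B clear
step 6/6 (Suck): in A — A clear, B clear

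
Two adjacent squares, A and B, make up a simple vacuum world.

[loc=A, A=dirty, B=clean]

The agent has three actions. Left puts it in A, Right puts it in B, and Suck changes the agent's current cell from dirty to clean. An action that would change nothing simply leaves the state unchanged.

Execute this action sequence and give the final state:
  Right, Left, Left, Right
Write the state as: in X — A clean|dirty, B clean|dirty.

step 1/4 (Right): in B — A dirty, B clean
step 2/4 (Left): in A — A dirty, B clean
step 3/4 (Left): in A — A dirty, B clean
step 4/4 (Right): in B — A dirty, B clean

in B — A dirty, B clean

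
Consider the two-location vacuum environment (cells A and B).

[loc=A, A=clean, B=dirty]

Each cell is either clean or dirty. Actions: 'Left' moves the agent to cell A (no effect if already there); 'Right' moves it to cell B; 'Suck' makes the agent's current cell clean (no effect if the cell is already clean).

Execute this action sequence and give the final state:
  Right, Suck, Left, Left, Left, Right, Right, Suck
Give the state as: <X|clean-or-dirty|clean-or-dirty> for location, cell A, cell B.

<B|clean|clean>

t=1 Right ⇒ <B|clean|dirty>
t=2 Suck ⇒ <B|clean|clean>
t=3 Left ⇒ <A|clean|clean>
t=4 Left ⇒ <A|clean|clean>
t=5 Left ⇒ <A|clean|clean>
t=6 Right ⇒ <B|clean|clean>
t=7 Right ⇒ <B|clean|clean>
t=8 Suck ⇒ <B|clean|clean>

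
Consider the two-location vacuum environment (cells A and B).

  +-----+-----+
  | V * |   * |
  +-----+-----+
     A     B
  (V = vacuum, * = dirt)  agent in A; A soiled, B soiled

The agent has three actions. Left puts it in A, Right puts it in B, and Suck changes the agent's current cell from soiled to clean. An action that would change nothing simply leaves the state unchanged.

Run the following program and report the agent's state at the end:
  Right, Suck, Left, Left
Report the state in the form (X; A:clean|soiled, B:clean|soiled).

1) do Right; now (B; A:soiled, B:soiled)
2) do Suck; now (B; A:soiled, B:clean)
3) do Left; now (A; A:soiled, B:clean)
4) do Left; now (A; A:soiled, B:clean)

(A; A:soiled, B:clean)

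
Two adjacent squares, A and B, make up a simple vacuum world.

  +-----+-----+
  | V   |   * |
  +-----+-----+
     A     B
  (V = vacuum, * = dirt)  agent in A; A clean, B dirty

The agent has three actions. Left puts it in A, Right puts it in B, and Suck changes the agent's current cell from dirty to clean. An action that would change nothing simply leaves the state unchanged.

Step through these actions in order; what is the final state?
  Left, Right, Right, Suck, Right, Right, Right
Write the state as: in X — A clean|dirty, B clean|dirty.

t=1 Left ⇒ in A — A clean, B dirty
t=2 Right ⇒ in B — A clean, B dirty
t=3 Right ⇒ in B — A clean, B dirty
t=4 Suck ⇒ in B — A clean, B clean
t=5 Right ⇒ in B — A clean, B clean
t=6 Right ⇒ in B — A clean, B clean
t=7 Right ⇒ in B — A clean, B clean

in B — A clean, B clean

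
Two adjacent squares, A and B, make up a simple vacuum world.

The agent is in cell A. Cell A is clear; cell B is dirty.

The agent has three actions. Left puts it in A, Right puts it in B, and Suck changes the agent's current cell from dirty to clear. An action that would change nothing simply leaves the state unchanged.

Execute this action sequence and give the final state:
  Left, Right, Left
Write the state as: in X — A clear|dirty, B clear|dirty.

t=1 Left ⇒ in A — A clear, B dirty
t=2 Right ⇒ in B — A clear, B dirty
t=3 Left ⇒ in A — A clear, B dirty

in A — A clear, B dirty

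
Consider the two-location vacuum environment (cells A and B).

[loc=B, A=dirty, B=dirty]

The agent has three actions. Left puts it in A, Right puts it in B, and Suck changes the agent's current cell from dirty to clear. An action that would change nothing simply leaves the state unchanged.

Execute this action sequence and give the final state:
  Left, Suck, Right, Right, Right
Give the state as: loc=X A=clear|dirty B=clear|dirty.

1. Left → loc=A A=dirty B=dirty
2. Suck → loc=A A=clear B=dirty
3. Right → loc=B A=clear B=dirty
4. Right → loc=B A=clear B=dirty
5. Right → loc=B A=clear B=dirty

loc=B A=clear B=dirty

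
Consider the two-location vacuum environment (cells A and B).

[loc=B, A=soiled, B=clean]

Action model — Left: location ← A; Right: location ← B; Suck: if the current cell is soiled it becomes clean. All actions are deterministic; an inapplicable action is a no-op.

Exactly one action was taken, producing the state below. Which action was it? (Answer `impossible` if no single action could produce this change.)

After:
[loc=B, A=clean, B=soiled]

try  Left: <A|soiled|clean>
try Right: <B|soiled|clean>
try  Suck: <B|soiled|clean>
no single action produces the after-state

impossible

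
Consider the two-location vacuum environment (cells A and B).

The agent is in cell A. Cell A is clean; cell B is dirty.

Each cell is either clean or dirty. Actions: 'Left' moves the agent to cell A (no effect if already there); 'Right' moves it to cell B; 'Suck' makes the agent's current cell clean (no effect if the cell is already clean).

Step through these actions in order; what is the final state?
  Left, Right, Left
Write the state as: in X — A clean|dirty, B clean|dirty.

1. Left → in A — A clean, B dirty
2. Right → in B — A clean, B dirty
3. Left → in A — A clean, B dirty

in A — A clean, B dirty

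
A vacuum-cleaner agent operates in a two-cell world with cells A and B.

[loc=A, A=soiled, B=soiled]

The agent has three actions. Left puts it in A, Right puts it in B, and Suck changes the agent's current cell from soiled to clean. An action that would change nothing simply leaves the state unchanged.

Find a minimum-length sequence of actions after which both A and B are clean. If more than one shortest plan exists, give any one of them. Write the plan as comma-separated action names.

Suck, Right, Suck

t=1 Suck ⇒ in A — A clean, B soiled
t=2 Right ⇒ in B — A clean, B soiled
t=3 Suck ⇒ in B — A clean, B clean
min 3: Suck A + move + Suck B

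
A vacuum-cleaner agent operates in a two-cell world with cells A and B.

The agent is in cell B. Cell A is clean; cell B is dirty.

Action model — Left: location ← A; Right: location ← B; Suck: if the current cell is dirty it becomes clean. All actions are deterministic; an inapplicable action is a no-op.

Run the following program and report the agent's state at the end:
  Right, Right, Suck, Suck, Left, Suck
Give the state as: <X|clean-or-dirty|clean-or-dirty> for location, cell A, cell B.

<A|clean|clean>

step 1/6 (Right): <B|clean|dirty>
step 2/6 (Right): <B|clean|dirty>
step 3/6 (Suck): <B|clean|clean>
step 4/6 (Suck): <B|clean|clean>
step 5/6 (Left): <A|clean|clean>
step 6/6 (Suck): <A|clean|clean>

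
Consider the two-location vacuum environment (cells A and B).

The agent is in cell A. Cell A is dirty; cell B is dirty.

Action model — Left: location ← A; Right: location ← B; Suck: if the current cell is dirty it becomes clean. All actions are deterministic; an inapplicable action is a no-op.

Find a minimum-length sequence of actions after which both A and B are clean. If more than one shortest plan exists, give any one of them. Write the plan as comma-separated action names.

1) do Suck; now loc=A A=clean B=dirty
2) do Right; now loc=B A=clean B=dirty
3) do Suck; now loc=B A=clean B=clean
min 3: Suck A + move + Suck B

Suck, Right, Suck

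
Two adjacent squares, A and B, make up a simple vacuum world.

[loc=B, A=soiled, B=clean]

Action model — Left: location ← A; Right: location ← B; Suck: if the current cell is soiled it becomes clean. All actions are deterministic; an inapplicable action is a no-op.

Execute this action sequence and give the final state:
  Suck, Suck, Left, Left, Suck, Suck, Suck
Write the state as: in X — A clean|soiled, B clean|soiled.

in A — A clean, B clean

[1] after Suck: in B — A soiled, B clean
[2] after Suck: in B — A soiled, B clean
[3] after Left: in A — A soiled, B clean
[4] after Left: in A — A soiled, B clean
[5] after Suck: in A — A clean, B clean
[6] after Suck: in A — A clean, B clean
[7] after Suck: in A — A clean, B clean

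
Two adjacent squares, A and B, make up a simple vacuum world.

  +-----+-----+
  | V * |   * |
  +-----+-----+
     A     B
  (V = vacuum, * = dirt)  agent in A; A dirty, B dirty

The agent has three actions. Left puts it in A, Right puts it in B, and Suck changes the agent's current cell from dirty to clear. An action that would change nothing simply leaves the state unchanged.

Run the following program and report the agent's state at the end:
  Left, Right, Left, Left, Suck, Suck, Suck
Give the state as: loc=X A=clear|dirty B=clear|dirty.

1) do Left; now loc=A A=dirty B=dirty
2) do Right; now loc=B A=dirty B=dirty
3) do Left; now loc=A A=dirty B=dirty
4) do Left; now loc=A A=dirty B=dirty
5) do Suck; now loc=A A=clear B=dirty
6) do Suck; now loc=A A=clear B=dirty
7) do Suck; now loc=A A=clear B=dirty

loc=A A=clear B=dirty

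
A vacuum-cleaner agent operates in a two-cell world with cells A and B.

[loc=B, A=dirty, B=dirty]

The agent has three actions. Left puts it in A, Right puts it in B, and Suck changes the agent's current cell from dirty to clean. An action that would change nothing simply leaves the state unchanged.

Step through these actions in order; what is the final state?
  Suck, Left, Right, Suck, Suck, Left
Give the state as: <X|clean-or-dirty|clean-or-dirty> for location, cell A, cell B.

step 1/6 (Suck): <B|dirty|clean>
step 2/6 (Left): <A|dirty|clean>
step 3/6 (Right): <B|dirty|clean>
step 4/6 (Suck): <B|dirty|clean>
step 5/6 (Suck): <B|dirty|clean>
step 6/6 (Left): <A|dirty|clean>

<A|dirty|clean>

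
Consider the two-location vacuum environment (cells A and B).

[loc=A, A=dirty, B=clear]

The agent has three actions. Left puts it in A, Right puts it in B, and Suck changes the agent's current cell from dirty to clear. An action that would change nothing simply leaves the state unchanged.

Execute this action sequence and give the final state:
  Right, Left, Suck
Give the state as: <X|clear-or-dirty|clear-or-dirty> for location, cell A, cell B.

<A|clear|clear>

1. Right → <B|dirty|clear>
2. Left → <A|dirty|clear>
3. Suck → <A|clear|clear>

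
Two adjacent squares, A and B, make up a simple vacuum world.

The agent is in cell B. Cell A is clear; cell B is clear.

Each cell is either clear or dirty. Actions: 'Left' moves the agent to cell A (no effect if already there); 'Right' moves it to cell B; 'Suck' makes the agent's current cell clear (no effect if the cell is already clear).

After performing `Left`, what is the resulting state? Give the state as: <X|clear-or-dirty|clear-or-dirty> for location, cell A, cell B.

start: <B|clear|clear>
[1] after Left: <A|clear|clear>

<A|clear|clear>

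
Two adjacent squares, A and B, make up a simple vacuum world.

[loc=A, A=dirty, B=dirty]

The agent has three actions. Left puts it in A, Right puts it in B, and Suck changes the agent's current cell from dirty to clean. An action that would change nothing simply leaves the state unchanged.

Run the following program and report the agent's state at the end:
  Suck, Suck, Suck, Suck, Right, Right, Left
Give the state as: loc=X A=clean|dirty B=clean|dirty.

loc=A A=clean B=dirty

[1] after Suck: loc=A A=clean B=dirty
[2] after Suck: loc=A A=clean B=dirty
[3] after Suck: loc=A A=clean B=dirty
[4] after Suck: loc=A A=clean B=dirty
[5] after Right: loc=B A=clean B=dirty
[6] after Right: loc=B A=clean B=dirty
[7] after Left: loc=A A=clean B=dirty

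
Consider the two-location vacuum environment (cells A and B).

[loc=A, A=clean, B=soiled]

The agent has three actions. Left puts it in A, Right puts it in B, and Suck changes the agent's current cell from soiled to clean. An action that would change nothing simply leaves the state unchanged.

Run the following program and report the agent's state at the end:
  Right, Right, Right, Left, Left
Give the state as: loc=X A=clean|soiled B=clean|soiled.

loc=A A=clean B=soiled

1) do Right; now loc=B A=clean B=soiled
2) do Right; now loc=B A=clean B=soiled
3) do Right; now loc=B A=clean B=soiled
4) do Left; now loc=A A=clean B=soiled
5) do Left; now loc=A A=clean B=soiled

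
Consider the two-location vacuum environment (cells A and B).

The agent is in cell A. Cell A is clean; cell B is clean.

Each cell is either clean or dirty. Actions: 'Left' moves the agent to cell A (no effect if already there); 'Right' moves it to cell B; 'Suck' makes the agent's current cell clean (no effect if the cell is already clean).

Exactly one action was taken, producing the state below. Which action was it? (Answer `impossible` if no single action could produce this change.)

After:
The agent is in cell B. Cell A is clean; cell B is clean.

try  Left: <A|clean|clean>
try Right: <B|clean|clean>  ← match
try  Suck: <A|clean|clean>

Right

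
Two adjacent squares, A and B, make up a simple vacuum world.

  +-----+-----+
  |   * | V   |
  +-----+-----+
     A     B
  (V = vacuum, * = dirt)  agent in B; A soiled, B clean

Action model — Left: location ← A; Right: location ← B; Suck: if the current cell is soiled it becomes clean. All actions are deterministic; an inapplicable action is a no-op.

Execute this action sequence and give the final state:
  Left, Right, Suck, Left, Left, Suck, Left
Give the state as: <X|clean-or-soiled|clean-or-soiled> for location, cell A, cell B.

1. Left → <A|soiled|clean>
2. Right → <B|soiled|clean>
3. Suck → <B|soiled|clean>
4. Left → <A|soiled|clean>
5. Left → <A|soiled|clean>
6. Suck → <A|clean|clean>
7. Left → <A|clean|clean>

<A|clean|clean>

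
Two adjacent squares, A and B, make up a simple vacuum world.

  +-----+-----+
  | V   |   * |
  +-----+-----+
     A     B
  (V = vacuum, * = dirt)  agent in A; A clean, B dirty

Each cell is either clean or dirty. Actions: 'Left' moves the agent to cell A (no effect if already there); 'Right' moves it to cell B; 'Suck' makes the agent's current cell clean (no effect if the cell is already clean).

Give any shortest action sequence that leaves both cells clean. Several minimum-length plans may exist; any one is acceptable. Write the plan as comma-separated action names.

Right, Suck

step 1/2 (Right): in B — A clean, B dirty
step 2/2 (Suck): in B — A clean, B clean
min 2: go B then Suck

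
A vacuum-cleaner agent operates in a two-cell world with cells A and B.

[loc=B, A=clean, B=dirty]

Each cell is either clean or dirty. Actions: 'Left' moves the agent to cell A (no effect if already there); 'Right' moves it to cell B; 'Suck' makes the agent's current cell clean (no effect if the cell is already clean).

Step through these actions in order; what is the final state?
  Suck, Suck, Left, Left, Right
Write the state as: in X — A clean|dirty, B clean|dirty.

t=1 Suck ⇒ in B — A clean, B clean
t=2 Suck ⇒ in B — A clean, B clean
t=3 Left ⇒ in A — A clean, B clean
t=4 Left ⇒ in A — A clean, B clean
t=5 Right ⇒ in B — A clean, B clean

in B — A clean, B clean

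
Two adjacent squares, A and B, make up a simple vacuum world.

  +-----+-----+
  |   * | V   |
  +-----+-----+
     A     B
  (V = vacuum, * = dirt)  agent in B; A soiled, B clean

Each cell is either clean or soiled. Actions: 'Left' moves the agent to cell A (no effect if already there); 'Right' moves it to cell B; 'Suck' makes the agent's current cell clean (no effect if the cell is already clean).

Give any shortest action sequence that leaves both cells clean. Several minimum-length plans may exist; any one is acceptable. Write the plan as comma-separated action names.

Left, Suck

[1] after Left: in A — A soiled, B clean
[2] after Suck: in A — A clean, B clean
min 2: go A then Suck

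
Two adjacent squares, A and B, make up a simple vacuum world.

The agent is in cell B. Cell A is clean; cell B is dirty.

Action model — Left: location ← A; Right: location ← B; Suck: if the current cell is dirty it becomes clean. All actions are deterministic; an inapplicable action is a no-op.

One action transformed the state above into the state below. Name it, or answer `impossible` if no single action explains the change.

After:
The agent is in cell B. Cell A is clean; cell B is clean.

try  Left: <A|clean|dirty>
try Right: <B|clean|dirty>
try  Suck: <B|clean|clean>  ← match

Suck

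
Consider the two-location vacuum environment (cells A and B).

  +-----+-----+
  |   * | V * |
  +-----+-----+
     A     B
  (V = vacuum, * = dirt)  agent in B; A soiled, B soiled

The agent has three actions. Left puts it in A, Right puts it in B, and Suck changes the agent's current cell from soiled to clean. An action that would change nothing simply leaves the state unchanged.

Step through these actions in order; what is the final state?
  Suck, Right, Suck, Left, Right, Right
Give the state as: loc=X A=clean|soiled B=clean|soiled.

1) do Suck; now loc=B A=soiled B=clean
2) do Right; now loc=B A=soiled B=clean
3) do Suck; now loc=B A=soiled B=clean
4) do Left; now loc=A A=soiled B=clean
5) do Right; now loc=B A=soiled B=clean
6) do Right; now loc=B A=soiled B=clean

loc=B A=soiled B=clean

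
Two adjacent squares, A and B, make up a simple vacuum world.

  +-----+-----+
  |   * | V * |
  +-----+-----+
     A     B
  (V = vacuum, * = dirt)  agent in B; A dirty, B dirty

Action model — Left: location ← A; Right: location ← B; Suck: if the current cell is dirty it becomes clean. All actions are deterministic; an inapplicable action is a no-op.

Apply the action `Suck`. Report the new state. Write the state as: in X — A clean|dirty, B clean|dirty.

start: in B — A dirty, B dirty
1) do Suck; now in B — A dirty, B clean

in B — A dirty, B clean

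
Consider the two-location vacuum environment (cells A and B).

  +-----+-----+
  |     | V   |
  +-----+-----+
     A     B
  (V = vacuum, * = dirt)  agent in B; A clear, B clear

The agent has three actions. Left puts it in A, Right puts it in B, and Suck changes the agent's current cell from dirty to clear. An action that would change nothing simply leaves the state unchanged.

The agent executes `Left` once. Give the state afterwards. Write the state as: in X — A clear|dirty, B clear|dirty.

in A — A clear, B clear

start: in B — A clear, B clear
t=1 Left ⇒ in A — A clear, B clear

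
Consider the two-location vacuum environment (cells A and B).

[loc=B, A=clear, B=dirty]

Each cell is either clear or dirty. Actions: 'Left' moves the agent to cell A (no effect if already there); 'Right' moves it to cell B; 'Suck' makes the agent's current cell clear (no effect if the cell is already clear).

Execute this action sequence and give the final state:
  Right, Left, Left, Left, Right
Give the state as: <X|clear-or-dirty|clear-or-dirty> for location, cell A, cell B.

t=1 Right ⇒ <B|clear|dirty>
t=2 Left ⇒ <A|clear|dirty>
t=3 Left ⇒ <A|clear|dirty>
t=4 Left ⇒ <A|clear|dirty>
t=5 Right ⇒ <B|clear|dirty>

<B|clear|dirty>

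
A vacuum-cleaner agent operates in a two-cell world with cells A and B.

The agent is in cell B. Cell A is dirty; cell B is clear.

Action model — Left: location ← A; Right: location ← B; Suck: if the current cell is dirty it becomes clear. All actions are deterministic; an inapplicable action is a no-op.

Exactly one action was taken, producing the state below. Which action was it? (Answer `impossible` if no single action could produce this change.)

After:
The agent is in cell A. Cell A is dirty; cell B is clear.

try  Left: in A — A dirty, B clear  ← match
try Right: in B — A dirty, B clear
try  Suck: in B — A dirty, B clear

Left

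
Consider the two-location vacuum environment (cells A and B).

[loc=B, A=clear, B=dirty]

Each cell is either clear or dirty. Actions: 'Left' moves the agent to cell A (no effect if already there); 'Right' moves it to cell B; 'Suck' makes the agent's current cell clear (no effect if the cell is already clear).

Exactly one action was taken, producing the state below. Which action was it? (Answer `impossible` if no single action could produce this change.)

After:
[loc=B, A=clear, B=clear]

try  Left: in A — A clear, B dirty
try Right: in B — A clear, B dirty
try  Suck: in B — A clear, B clear  ← match

Suck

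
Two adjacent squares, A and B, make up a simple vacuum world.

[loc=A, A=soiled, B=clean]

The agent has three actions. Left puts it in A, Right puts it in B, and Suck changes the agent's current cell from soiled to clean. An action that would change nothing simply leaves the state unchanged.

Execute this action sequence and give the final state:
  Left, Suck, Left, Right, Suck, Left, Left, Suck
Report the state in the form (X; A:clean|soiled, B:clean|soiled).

(A; A:clean, B:clean)

[1] after Left: (A; A:soiled, B:clean)
[2] after Suck: (A; A:clean, B:clean)
[3] after Left: (A; A:clean, B:clean)
[4] after Right: (B; A:clean, B:clean)
[5] after Suck: (B; A:clean, B:clean)
[6] after Left: (A; A:clean, B:clean)
[7] after Left: (A; A:clean, B:clean)
[8] after Suck: (A; A:clean, B:clean)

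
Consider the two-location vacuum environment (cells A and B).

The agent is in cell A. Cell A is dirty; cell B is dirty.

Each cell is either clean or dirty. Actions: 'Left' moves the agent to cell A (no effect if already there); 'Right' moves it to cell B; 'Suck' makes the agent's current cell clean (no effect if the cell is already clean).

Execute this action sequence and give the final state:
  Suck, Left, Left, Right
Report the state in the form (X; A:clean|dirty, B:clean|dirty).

(B; A:clean, B:dirty)

step 1/4 (Suck): (A; A:clean, B:dirty)
step 2/4 (Left): (A; A:clean, B:dirty)
step 3/4 (Left): (A; A:clean, B:dirty)
step 4/4 (Right): (B; A:clean, B:dirty)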